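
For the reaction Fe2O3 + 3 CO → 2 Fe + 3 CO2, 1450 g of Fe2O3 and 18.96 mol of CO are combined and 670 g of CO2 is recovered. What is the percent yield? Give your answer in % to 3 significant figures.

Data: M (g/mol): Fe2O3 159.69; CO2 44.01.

80.3 %

n(Fe2O3) = 1450 / 159.69 = 9.080 mol
n(CO) = 18.96 mol
n/ν for Fe2O3 = 9.080/1 = 9.080
n/ν for CO = 18.96/3 = 6.320
Smallest n/ν is CO → limiting reagent.
theoretical n(CO2) = (3/3) × 18.96 = 18.96 mol → 834.4 g
% yield = 670 / 834.4 × 100 = 80.30 %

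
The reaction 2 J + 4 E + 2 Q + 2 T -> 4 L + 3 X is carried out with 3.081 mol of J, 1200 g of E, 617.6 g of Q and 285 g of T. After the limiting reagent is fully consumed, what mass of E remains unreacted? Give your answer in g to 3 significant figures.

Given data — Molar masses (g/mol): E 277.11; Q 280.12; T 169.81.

n(J) = 3.081 mol
n(E) = 1200 / 277.11 = 4.330 mol
n(Q) = 617.6 / 280.12 = 2.205 mol
n(T) = 285.0 / 169.81 = 1.678 mol
n/ν → J: 1.541, E: 1.083, Q: 1.103, T: 0.8390; T is limiting.
E consumed = (4/2) × 1.678 = 3.356 mol
E remaining = 4.330 − 3.356 = 0.9740 mol
mass = 0.9740 × 277.11 = 269.9 g

270 g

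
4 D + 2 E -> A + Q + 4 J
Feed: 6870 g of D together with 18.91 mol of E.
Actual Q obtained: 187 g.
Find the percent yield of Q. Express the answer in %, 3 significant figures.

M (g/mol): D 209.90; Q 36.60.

n(D) = 6870 / 209.90 = 32.73 mol
n(E) = 18.91 mol
n/ν for D = 32.73/4 = 8.183
n/ν for E = 18.91/2 = 9.455
Smallest n/ν is D → limiting reagent.
theoretical n(Q) = (1/4) × 32.73 = 8.183 mol → 299.5 g
% yield = 187 / 299.5 × 100 = 62.44 %

62.4 %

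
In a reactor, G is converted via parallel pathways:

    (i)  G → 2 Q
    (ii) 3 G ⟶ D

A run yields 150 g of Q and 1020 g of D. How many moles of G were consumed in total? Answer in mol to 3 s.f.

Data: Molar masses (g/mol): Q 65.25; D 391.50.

8.97 mol

n(Q) = 150 / 65.25 = 2.299 mol
n(D) = 1020 / 391.50 = 2.605 mol
n(G) via (i) = (1/2)×2.299 = 1.150 mol
n(G) via (ii) = (3/1)×2.605 = 7.815 mol
total n(G) = 1.150 + 7.815 = 8.965 mol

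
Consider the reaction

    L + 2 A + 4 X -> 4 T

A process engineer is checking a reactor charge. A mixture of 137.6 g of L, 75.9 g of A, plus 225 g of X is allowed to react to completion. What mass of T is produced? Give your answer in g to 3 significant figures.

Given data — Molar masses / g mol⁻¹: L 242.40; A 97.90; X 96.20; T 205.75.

319 g

n(L) = 137.6 / 242.40 = 0.5677 mol
n(A) = 75.90 / 97.90 = 0.7753 mol
n(X) = 225.0 / 96.20 = 2.339 mol
n/ν → L: 0.5677, A: 0.3877, X: 0.5848; A is limiting.
n(T) = (4/2) × 0.7753 = 1.551 mol
mass = 1.551 × 205.75 = 319.1 g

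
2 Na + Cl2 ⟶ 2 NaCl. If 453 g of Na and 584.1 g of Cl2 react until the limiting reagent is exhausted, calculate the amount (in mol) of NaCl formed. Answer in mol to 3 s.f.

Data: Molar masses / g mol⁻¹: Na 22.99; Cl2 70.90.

16.5 mol

n(Na) = 453.0 / 22.99 = 19.70 mol
n(Cl2) = 584.1 / 70.90 = 8.238 mol
n/ν → Na: 9.850, Cl2: 8.238; Cl2 is limiting.
n(NaCl) = (2/1) × 8.238 = 16.48 mol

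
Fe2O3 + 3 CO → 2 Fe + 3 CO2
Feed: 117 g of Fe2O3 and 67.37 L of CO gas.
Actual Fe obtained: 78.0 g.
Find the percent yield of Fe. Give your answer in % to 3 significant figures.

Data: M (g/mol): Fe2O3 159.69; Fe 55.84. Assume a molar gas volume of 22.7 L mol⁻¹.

95.3 %

n(Fe2O3) = 117.0 / 159.69 = 0.7327 mol
n(CO) = 67.37 / 22.7 = 2.968 mol
n/ν for Fe2O3 = 0.7327/1 = 0.7327
n/ν for CO = 2.968/3 = 0.9893
Smallest n/ν is Fe2O3 → limiting reagent.
theoretical n(Fe) = (2/1) × 0.7327 = 1.465 mol → 81.81 g
% yield = 78.0 / 81.81 × 100 = 95.34 %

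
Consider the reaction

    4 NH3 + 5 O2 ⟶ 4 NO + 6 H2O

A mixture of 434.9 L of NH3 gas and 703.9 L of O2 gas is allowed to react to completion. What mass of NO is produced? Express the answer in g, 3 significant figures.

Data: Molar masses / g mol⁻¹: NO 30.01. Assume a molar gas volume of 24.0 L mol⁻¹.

544 g

n(NH3) = 434.9 / 24.0 = 18.12 mol
n(O2) = 703.9 / 24.0 = 29.33 mol
n/ν for NH3 = 18.12/4 = 4.530
n/ν for O2 = 29.33/5 = 5.866
Smallest n/ν is NH3 → limiting reagent.
n(NO) = (4/4) × 18.12 = 18.12 mol
mass = 18.12 × 30.01 = 543.8 g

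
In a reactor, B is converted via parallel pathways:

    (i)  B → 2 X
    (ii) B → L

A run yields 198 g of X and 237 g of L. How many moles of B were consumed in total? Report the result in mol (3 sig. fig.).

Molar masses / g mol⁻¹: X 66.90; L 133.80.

3.25 mol

n(X) = 198 / 66.90 = 2.960 mol
n(L) = 237 / 133.80 = 1.771 mol
n(B) via (i) = (1/2)×2.960 = 1.480 mol
n(B) via (ii) = (1/1)×1.771 = 1.771 mol
total n(B) = 1.480 + 1.771 = 3.251 mol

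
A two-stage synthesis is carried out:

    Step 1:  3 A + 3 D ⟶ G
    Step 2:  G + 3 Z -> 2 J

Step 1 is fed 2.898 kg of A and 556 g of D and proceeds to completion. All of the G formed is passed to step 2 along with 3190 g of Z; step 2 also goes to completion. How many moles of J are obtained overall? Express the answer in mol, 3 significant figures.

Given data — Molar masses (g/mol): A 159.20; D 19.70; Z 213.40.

Step 1:
n(A) = 2.898×1000 / 159.20 = 18.20 mol
n(D) = 556.0 / 19.70 = 28.22 mol
n/ν for A = 18.20/3 = 6.067
n/ν for D = 28.22/3 = 9.407
Smallest n/ν is A → limiting reagent.
n(G) produced = (1/3) × 18.20 = 6.067 mol
Step 2:
n(G) available = 6.067 mol
n(Z) = 3190 / 213.40 = 14.95 mol
n/ν for G = 6.067/1 = 6.067
n/ν for Z = 14.95/3 = 4.983
Smallest n/ν is Z → limiting reagent.
n(J) = (2/3) × 14.95 = 9.967 mol

9.97 mol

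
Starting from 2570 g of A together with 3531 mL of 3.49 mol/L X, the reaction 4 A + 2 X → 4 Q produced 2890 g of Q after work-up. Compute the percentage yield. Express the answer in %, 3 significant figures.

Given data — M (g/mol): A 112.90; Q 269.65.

n(A) = 2570 / 112.90 = 22.76 mol
n(X) = 3.49 × 3531/1000 = 12.32 mol
n/ν for A = 22.76/4 = 5.690
n/ν for X = 12.32/2 = 6.160
Smallest n/ν is A → limiting reagent.
theoretical n(Q) = (4/4) × 22.76 = 22.76 mol → 6137 g
% yield = 2890 / 6137 × 100 = 47.09 %

47.1 %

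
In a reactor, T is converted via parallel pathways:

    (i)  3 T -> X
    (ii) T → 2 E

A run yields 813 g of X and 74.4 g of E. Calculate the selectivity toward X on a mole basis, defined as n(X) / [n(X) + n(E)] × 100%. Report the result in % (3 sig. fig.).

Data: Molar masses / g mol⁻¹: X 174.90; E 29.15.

n(X) = 813 / 174.90 = 4.648 mol
n(E) = 74.4 / 29.15 = 2.552 mol
selectivity = 4.648/(4.648+2.552) × 100 = 64.56 %

64.6 %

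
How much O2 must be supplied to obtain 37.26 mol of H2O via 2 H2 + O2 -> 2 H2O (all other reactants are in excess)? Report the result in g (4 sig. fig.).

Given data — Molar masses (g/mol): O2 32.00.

596.2 g

n(H2O) = 37.26 mol
n(O2) = (1/2) × 37.26 = 18.63 mol
mass = 18.63 × 32.00 = 596.2 g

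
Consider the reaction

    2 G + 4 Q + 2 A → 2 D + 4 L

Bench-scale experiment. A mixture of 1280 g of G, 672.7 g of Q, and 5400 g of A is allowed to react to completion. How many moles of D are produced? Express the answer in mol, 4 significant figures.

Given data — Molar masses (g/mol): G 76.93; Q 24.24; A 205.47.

n(G) = 1280 / 76.93 = 16.64 mol
n(Q) = 672.7 / 24.24 = 27.75 mol
n(A) = 5400 / 205.47 = 26.28 mol
n/ν for G = 16.64/2 = 8.320
n/ν for Q = 27.75/4 = 6.938
n/ν for A = 26.28/2 = 13.14
Smallest n/ν is Q → limiting reagent.
n(D) = (2/4) × 27.75 = 13.88 mol

13.88 mol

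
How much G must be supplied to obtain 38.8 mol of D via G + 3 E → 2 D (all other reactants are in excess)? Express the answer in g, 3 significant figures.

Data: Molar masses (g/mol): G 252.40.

4900 g

n(D) = 38.80 mol
n(G) = (1/2) × 38.80 = 19.40 mol
mass = 19.40 × 252.40 = 4897 g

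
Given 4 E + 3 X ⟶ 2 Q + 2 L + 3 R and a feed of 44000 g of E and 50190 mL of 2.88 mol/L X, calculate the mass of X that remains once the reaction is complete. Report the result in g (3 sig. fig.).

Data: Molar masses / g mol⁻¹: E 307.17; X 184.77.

n(E) = 44000 / 307.17 = 143.2 mol
n(X) = 2.88 × 50190/1000 = 144.5 mol
n/ν → E: 35.80, X: 48.17; E is limiting.
X consumed = (3/4) × 143.2 = 107.4 mol
X remaining = 144.5 − 107.4 = 37.10 mol
mass = 37.10 × 184.77 = 6855 g

6860 g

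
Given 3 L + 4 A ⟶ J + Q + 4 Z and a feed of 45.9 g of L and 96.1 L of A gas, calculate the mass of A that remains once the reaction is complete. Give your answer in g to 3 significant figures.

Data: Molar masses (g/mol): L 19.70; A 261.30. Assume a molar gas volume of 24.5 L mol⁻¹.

n(L) = 45.90 / 19.70 = 2.330 mol
n(A) = 96.10 / 24.5 = 3.922 mol
n/ν → L: 0.7767, A: 0.9805; L is limiting.
A consumed = (4/3) × 2.330 = 3.107 mol
A remaining = 3.922 − 3.107 = 0.8150 mol
mass = 0.8150 × 261.30 = 213.0 g

213 g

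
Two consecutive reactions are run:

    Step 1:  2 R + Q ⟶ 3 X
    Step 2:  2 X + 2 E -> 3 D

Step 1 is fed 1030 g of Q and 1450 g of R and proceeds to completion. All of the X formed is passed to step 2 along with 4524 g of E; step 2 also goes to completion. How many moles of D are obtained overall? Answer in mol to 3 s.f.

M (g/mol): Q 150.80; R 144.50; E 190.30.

22.6 mol

Step 1:
n(Q) = 1030 / 150.80 = 6.830 mol
n(R) = 1450 / 144.50 = 10.03 mol
n/ν → Q: 6.830, R: 5.015; R is limiting.
n(X) produced = (3/2) × 10.03 = 15.05 mol
Step 2:
n(X) available = 15.05 mol
n(E) = 4524 / 190.30 = 23.77 mol
n/ν → X: 7.525, E: 11.89; X is limiting.
n(D) = (3/2) × 15.05 = 22.58 mol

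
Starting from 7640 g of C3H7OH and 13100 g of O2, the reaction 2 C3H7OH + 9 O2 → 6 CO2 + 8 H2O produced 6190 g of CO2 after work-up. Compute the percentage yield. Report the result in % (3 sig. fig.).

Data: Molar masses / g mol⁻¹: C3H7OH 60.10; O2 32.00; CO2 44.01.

51.5 %

n(C3H7OH) = 7640 / 60.10 = 127.1 mol
n(O2) = 13100 / 32.00 = 409.4 mol
n/ν → C3H7OH: 63.55, O2: 45.49; O2 is limiting.
theoretical n(CO2) = (6/9) × 409.4 = 272.9 mol → 12010 g
% yield = 6190 / 12010 × 100 = 51.54 %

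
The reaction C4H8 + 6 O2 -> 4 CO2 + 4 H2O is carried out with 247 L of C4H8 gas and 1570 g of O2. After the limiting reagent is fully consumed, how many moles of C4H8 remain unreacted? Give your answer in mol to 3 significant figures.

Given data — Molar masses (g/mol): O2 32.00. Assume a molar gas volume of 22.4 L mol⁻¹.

n(C4H8) = 247.0 / 22.4 = 11.03 mol
n(O2) = 1570 / 32.00 = 49.06 mol
n/ν → C4H8: 11.03, O2: 8.177; O2 is limiting.
C4H8 consumed = (1/6) × 49.06 = 8.177 mol
C4H8 remaining = 11.03 − 8.177 = 2.853 mol

2.85 mol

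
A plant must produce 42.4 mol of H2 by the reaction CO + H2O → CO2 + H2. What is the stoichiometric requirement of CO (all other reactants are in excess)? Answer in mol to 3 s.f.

42.4 mol

n(H2) = 42.40 mol
n(CO) = (1/1) × 42.40 = 42.40 mol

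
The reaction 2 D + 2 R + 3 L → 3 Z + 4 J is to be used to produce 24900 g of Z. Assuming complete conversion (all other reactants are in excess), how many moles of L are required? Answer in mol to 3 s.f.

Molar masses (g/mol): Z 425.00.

n(Z) = 24900 / 425.00 = 58.59 mol
n(L) = (3/3) × 58.59 = 58.59 mol

58.6 mol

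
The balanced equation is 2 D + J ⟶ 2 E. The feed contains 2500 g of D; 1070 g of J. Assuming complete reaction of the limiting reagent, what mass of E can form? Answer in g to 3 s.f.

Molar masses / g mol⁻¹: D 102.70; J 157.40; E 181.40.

2470 g

n(D) = 2500 / 102.70 = 24.34 mol
n(J) = 1070 / 157.40 = 6.798 mol
n/ν for D = 24.34/2 = 12.17
n/ν for J = 6.798/1 = 6.798
Smallest n/ν is J → limiting reagent.
n(E) = (2/1) × 6.798 = 13.60 mol
mass = 13.60 × 181.40 = 2467 g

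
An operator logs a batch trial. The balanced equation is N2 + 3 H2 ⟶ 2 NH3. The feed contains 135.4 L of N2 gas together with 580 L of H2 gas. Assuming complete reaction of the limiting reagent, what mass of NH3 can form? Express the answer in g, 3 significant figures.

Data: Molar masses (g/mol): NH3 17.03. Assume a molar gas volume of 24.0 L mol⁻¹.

n(N2) = 135.4 / 24.0 = 5.642 mol
n(H2) = 580.0 / 24.0 = 24.17 mol
n/ν for N2 = 5.642/1 = 5.642
n/ν for H2 = 24.17/3 = 8.057
Smallest n/ν is N2 → limiting reagent.
n(NH3) = (2/1) × 5.642 = 11.28 mol
mass = 11.28 × 17.03 = 192.1 g

192 g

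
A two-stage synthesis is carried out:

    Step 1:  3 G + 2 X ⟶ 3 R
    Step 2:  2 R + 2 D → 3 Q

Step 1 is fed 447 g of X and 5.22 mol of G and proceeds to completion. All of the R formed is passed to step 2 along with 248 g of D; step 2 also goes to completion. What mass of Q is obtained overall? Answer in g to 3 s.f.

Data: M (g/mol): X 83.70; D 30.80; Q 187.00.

Step 1:
n(X) = 447.0 / 83.70 = 5.341 mol
n(G) = 5.220 mol
n/ν for X = 5.341/2 = 2.671
n/ν for G = 5.220/3 = 1.740
Smallest n/ν is G → limiting reagent.
n(R) produced = (3/3) × 5.220 = 5.220 mol
Step 2:
n(R) available = 5.220 mol
n(D) = 248.0 / 30.80 = 8.052 mol
n/ν for R = 5.220/2 = 2.610
n/ν for D = 8.052/2 = 4.026
Smallest n/ν is R → limiting reagent.
n(Q) = (3/2) × 5.220 = 7.830 mol
mass = 7.830 × 187.00 = 1464 g

1460 g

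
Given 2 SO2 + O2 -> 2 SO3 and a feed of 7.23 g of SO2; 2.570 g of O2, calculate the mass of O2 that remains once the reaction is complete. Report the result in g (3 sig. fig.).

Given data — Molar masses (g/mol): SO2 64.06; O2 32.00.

0.764 g

n(SO2) = 7.230 / 64.06 = 0.1129 mol
n(O2) = 2.570 / 32.00 = 0.08031 mol
n/ν for SO2 = 0.1129/2 = 0.05645
n/ν for O2 = 0.08031/1 = 0.08031
Smallest n/ν is SO2 → limiting reagent.
O2 consumed = (1/2) × 0.1129 = 0.05645 mol
O2 remaining = 0.08031 − 0.05645 = 0.02386 mol
mass = 0.02386 × 32.00 = 0.7635 g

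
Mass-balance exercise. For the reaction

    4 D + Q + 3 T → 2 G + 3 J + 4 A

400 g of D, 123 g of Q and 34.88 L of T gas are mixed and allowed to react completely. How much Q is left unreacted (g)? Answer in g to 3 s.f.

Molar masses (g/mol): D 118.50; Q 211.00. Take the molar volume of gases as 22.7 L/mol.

14.9 g

n(D) = 400.0 / 118.50 = 3.376 mol
n(Q) = 123.0 / 211.00 = 0.5829 mol
n(T) = 34.88 / 22.7 = 1.537 mol
n/ν for D = 3.376/4 = 0.8440
n/ν for Q = 0.5829/1 = 0.5829
n/ν for T = 1.537/3 = 0.5123
Smallest n/ν is T → limiting reagent.
Q consumed = (1/3) × 1.537 = 0.5123 mol
Q remaining = 0.5829 − 0.5123 = 0.07060 mol
mass = 0.07060 × 211.00 = 14.90 g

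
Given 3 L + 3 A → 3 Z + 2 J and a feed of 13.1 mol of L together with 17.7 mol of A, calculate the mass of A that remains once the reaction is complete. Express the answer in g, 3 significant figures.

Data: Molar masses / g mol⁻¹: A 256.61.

1180 g

n(L) = 13.10 mol
n(A) = 17.70 mol
n/ν for L = 13.10/3 = 4.367
n/ν for A = 17.70/3 = 5.900
Smallest n/ν is L → limiting reagent.
A consumed = (3/3) × 13.10 = 13.10 mol
A remaining = 17.70 − 13.10 = 4.600 mol
mass = 4.600 × 256.61 = 1180 g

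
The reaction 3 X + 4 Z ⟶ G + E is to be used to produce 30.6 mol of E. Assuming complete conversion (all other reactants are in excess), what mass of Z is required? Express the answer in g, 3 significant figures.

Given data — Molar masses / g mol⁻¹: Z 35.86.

4390 g

n(E) = 30.60 mol
n(Z) = (4/1) × 30.60 = 122.4 mol
mass = 122.4 × 35.86 = 4389 g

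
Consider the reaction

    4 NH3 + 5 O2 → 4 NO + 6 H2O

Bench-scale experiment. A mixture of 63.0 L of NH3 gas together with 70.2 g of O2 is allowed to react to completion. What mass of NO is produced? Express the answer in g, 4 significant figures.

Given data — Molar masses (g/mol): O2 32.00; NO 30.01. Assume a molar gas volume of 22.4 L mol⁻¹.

52.67 g

n(NH3) = 63.00 / 22.4 = 2.813 mol
n(O2) = 70.20 / 32.00 = 2.194 mol
n/ν for NH3 = 2.813/4 = 0.7033
n/ν for O2 = 2.194/5 = 0.4388
Smallest n/ν is O2 → limiting reagent.
n(NO) = (4/5) × 2.194 = 1.755 mol
mass = 1.755 × 30.01 = 52.67 g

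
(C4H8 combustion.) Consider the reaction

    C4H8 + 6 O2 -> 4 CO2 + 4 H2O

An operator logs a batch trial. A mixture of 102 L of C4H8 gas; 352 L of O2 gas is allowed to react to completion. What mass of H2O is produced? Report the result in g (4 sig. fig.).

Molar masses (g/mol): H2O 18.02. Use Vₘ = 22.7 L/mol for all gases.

186.3 g

n(C4H8) = 102.0 / 22.7 = 4.493 mol
n(O2) = 352.0 / 22.7 = 15.51 mol
n/ν for C4H8 = 4.493/1 = 4.493
n/ν for O2 = 15.51/6 = 2.585
Smallest n/ν is O2 → limiting reagent.
n(H2O) = (4/6) × 15.51 = 10.34 mol
mass = 10.34 × 18.02 = 186.3 g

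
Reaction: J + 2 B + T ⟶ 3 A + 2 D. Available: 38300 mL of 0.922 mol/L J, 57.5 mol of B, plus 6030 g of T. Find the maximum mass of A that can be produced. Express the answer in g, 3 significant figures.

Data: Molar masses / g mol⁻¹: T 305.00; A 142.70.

n(J) = 0.922 × 38300/1000 = 35.31 mol
n(B) = 57.50 mol
n(T) = 6030 / 305.00 = 19.77 mol
n/ν for J = 35.31/1 = 35.31
n/ν for B = 57.50/2 = 28.75
n/ν for T = 19.77/1 = 19.77
Smallest n/ν is T → limiting reagent.
n(A) = (3/1) × 19.77 = 59.31 mol
mass = 59.31 × 142.70 = 8464 g

8460 g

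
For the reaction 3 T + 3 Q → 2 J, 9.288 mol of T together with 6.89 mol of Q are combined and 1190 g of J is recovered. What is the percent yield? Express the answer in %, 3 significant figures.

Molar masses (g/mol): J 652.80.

n(T) = 9.288 mol
n(Q) = 6.890 mol
n/ν for T = 9.288/3 = 3.096
n/ν for Q = 6.890/3 = 2.297
Smallest n/ν is Q → limiting reagent.
theoretical n(J) = (2/3) × 6.890 = 4.593 mol → 2998 g
% yield = 1190 / 2998 × 100 = 39.69 %

39.7 %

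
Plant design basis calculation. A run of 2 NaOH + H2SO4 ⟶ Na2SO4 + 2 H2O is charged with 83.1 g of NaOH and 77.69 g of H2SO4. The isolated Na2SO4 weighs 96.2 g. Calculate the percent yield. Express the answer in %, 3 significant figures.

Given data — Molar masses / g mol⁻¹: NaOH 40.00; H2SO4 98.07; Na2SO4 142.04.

85.5 %

n(NaOH) = 83.10 / 40.00 = 2.078 mol
n(H2SO4) = 77.69 / 98.07 = 0.7922 mol
n/ν for NaOH = 2.078/2 = 1.039
n/ν for H2SO4 = 0.7922/1 = 0.7922
Smallest n/ν is H2SO4 → limiting reagent.
theoretical n(Na2SO4) = (1/1) × 0.7922 = 0.7922 mol → 112.5 g
% yield = 96.2 / 112.5 × 100 = 85.51 %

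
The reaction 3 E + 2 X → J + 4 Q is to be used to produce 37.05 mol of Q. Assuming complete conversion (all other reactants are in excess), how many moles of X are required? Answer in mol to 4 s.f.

18.53 mol

n(Q) = 37.05 mol
n(X) = (2/4) × 37.05 = 18.53 mol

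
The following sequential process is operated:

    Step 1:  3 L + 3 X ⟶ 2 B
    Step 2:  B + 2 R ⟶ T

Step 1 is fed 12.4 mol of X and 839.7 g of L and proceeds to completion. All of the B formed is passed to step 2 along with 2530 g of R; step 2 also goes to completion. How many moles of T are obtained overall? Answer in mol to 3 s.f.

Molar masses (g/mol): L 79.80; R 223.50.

Step 1:
n(X) = 12.40 mol
n(L) = 839.7 / 79.80 = 10.52 mol
n/ν → X: 4.133, L: 3.507; L is limiting.
n(B) produced = (2/3) × 10.52 = 7.013 mol
Step 2:
n(B) available = 7.013 mol
n(R) = 2530 / 223.50 = 11.32 mol
n/ν → B: 7.013, R: 5.660; R is limiting.
n(T) = (1/2) × 11.32 = 5.660 mol

5.66 mol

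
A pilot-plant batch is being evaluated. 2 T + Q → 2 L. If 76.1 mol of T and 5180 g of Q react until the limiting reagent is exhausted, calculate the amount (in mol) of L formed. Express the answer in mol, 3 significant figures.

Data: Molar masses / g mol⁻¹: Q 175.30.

n(T) = 76.10 mol
n(Q) = 5180 / 175.30 = 29.55 mol
n/ν for T = 76.10/2 = 38.05
n/ν for Q = 29.55/1 = 29.55
Smallest n/ν is Q → limiting reagent.
n(L) = (2/1) × 29.55 = 59.10 mol

59.1 mol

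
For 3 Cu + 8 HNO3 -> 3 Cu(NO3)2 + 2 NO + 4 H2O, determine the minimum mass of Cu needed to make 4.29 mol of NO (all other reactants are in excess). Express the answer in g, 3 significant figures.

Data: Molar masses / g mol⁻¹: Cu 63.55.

409 g

n(NO) = 4.290 mol
n(Cu) = (3/2) × 4.290 = 6.435 mol
mass = 6.435 × 63.55 = 408.9 g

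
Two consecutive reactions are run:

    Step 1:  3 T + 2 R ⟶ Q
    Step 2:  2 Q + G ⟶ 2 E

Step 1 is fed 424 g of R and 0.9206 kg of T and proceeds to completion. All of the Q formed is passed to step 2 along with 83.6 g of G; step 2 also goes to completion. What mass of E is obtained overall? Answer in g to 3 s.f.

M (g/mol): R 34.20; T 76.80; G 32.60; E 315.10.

Step 1:
n(R) = 424.0 / 34.20 = 12.40 mol
n(T) = 0.9206×1000 / 76.80 = 11.99 mol
n/ν for R = 12.40/2 = 6.200
n/ν for T = 11.99/3 = 3.997
Smallest n/ν is T → limiting reagent.
n(Q) produced = (1/3) × 11.99 = 3.997 mol
Step 2:
n(Q) available = 3.997 mol
n(G) = 83.60 / 32.60 = 2.564 mol
n/ν for Q = 3.997/2 = 1.999
n/ν for G = 2.564/1 = 2.564
Smallest n/ν is Q → limiting reagent.
n(E) = (2/2) × 3.997 = 3.997 mol
mass = 3.997 × 315.10 = 1259 g

1260 g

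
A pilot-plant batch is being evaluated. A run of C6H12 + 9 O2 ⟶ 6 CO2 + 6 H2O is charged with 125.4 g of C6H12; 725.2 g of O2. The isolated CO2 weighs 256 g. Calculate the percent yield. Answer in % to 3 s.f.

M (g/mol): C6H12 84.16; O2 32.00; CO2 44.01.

n(C6H12) = 125.4 / 84.16 = 1.490 mol
n(O2) = 725.2 / 32.00 = 22.66 mol
n/ν for C6H12 = 1.490/1 = 1.490
n/ν for O2 = 22.66/9 = 2.518
Smallest n/ν is C6H12 → limiting reagent.
theoretical n(CO2) = (6/1) × 1.490 = 8.940 mol → 393.4 g
% yield = 256 / 393.4 × 100 = 65.07 %

65.1 %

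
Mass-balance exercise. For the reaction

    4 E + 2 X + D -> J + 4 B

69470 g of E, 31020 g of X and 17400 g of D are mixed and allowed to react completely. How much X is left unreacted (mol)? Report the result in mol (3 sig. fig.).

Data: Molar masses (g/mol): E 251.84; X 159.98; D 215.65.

56.0 mol

n(E) = 69470 / 251.84 = 275.8 mol
n(X) = 31020 / 159.98 = 193.9 mol
n(D) = 17400 / 215.65 = 80.69 mol
n/ν for E = 275.8/4 = 68.95
n/ν for X = 193.9/2 = 96.95
n/ν for D = 80.69/1 = 80.69
Smallest n/ν is E → limiting reagent.
X consumed = (2/4) × 275.8 = 137.9 mol
X remaining = 193.9 − 137.9 = 56.00 mol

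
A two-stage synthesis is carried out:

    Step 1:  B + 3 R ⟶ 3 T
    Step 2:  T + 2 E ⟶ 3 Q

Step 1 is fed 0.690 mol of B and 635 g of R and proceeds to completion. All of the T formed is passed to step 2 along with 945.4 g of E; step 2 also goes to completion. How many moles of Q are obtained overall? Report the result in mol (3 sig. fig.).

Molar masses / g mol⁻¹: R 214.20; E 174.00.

6.21 mol

Step 1:
n(B) = 0.6900 mol
n(R) = 635.0 / 214.20 = 2.965 mol
n/ν for B = 0.6900/1 = 0.6900
n/ν for R = 2.965/3 = 0.9883
Smallest n/ν is B → limiting reagent.
n(T) produced = (3/1) × 0.6900 = 2.070 mol
Step 2:
n(T) available = 2.070 mol
n(E) = 945.4 / 174.00 = 5.433 mol
n/ν for T = 2.070/1 = 2.070
n/ν for E = 5.433/2 = 2.717
Smallest n/ν is T → limiting reagent.
n(Q) = (3/1) × 2.070 = 6.210 mol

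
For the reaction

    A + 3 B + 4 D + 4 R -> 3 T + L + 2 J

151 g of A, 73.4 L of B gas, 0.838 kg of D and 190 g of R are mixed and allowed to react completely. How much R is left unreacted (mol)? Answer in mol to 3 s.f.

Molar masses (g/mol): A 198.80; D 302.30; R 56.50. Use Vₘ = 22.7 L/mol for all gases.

n(A) = 151.0 / 198.80 = 0.7596 mol
n(B) = 73.40 / 22.7 = 3.233 mol
n(D) = 0.8380×1000 / 302.30 = 2.772 mol
n(R) = 190.0 / 56.50 = 3.363 mol
n/ν for A = 0.7596/1 = 0.7596
n/ν for B = 3.233/3 = 1.078
n/ν for D = 2.772/4 = 0.6930
n/ν for R = 3.363/4 = 0.8408
Smallest n/ν is D → limiting reagent.
R consumed = (4/4) × 2.772 = 2.772 mol
R remaining = 3.363 − 2.772 = 0.5910 mol

0.591 mol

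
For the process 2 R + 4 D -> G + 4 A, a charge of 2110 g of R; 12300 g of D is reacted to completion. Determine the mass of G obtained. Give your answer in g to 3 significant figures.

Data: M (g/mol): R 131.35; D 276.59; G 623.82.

n(R) = 2110 / 131.35 = 16.06 mol
n(D) = 12300 / 276.59 = 44.47 mol
n/ν for R = 16.06/2 = 8.030
n/ν for D = 44.47/4 = 11.12
Smallest n/ν is R → limiting reagent.
n(G) = (1/2) × 16.06 = 8.030 mol
mass = 8.030 × 623.82 = 5009 g

5010 g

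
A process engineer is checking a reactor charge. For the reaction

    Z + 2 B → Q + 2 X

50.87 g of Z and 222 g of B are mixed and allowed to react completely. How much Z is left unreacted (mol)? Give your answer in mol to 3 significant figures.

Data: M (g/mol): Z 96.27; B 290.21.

n(Z) = 50.87 / 96.27 = 0.5284 mol
n(B) = 222.0 / 290.21 = 0.7650 mol
n/ν → Z: 0.5284, B: 0.3825; B is limiting.
Z consumed = (1/2) × 0.7650 = 0.3825 mol
Z remaining = 0.5284 − 0.3825 = 0.1459 mol

0.146 mol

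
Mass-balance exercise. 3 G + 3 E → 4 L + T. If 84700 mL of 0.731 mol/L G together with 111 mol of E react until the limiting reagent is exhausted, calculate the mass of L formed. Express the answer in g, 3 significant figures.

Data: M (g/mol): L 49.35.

4070 g

n(G) = 0.731 × 84700/1000 = 61.92 mol
n(E) = 111.0 mol
n/ν for G = 61.92/3 = 20.64
n/ν for E = 111.0/3 = 37.00
Smallest n/ν is G → limiting reagent.
n(L) = (4/3) × 61.92 = 82.56 mol
mass = 82.56 × 49.35 = 4074 g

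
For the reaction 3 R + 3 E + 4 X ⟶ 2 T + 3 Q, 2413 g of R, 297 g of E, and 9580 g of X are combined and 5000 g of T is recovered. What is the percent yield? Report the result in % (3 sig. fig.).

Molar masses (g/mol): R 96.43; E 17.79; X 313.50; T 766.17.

n(R) = 2413 / 96.43 = 25.02 mol
n(E) = 297.0 / 17.79 = 16.69 mol
n(X) = 9580 / 313.50 = 30.56 mol
n/ν for R = 25.02/3 = 8.340
n/ν for E = 16.69/3 = 5.563
n/ν for X = 30.56/4 = 7.640
Smallest n/ν is E → limiting reagent.
theoretical n(T) = (2/3) × 16.69 = 11.13 mol → 8527 g
% yield = 5000 / 8527 × 100 = 58.64 %

58.6 %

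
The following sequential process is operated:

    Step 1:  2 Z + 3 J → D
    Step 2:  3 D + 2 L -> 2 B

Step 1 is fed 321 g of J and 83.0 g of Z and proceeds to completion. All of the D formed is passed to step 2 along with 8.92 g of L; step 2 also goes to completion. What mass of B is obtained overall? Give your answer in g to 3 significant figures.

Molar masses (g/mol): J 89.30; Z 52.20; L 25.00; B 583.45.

208 g

Step 1:
n(J) = 321.0 / 89.30 = 3.595 mol
n(Z) = 83.00 / 52.20 = 1.590 mol
n/ν for J = 3.595/3 = 1.198
n/ν for Z = 1.590/2 = 0.7950
Smallest n/ν is Z → limiting reagent.
n(D) produced = (1/2) × 1.590 = 0.7950 mol
Step 2:
n(D) available = 0.7950 mol
n(L) = 8.920 / 25.00 = 0.3568 mol
n/ν for D = 0.7950/3 = 0.2650
n/ν for L = 0.3568/2 = 0.1784
Smallest n/ν is L → limiting reagent.
n(B) = (2/2) × 0.3568 = 0.3568 mol
mass = 0.3568 × 583.45 = 208.2 g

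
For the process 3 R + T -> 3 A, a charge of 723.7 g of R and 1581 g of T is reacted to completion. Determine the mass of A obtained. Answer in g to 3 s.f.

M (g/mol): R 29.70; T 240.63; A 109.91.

n(R) = 723.7 / 29.70 = 24.37 mol
n(T) = 1581 / 240.63 = 6.570 mol
n/ν → R: 8.123, T: 6.570; T is limiting.
n(A) = (3/1) × 6.570 = 19.71 mol
mass = 19.71 × 109.91 = 2166 g

2170 g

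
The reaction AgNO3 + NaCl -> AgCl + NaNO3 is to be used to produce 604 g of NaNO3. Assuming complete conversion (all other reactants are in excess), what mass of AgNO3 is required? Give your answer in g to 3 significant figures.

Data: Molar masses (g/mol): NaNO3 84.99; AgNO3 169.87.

1210 g

n(NaNO3) = 604 / 84.99 = 7.107 mol
n(AgNO3) = (1/1) × 7.107 = 7.107 mol
mass = 7.107 × 169.87 = 1207 g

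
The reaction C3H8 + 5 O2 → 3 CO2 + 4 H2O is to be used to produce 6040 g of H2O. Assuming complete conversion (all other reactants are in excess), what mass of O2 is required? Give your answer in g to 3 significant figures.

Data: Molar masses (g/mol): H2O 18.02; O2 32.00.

13400 g

n(H2O) = 6040 / 18.02 = 335.2 mol
n(O2) = (5/4) × 335.2 = 419.0 mol
mass = 419.0 × 32.00 = 13410 g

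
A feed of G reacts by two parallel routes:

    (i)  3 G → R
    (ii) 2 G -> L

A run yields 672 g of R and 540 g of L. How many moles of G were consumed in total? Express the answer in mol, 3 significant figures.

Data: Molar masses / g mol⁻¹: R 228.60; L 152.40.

n(R) = 672 / 228.60 = 2.940 mol
n(L) = 540 / 152.40 = 3.543 mol
n(G) via (i) = (3/1)×2.940 = 8.820 mol
n(G) via (ii) = (2/1)×3.543 = 7.086 mol
total n(G) = 8.820 + 7.086 = 15.91 mol

15.9 mol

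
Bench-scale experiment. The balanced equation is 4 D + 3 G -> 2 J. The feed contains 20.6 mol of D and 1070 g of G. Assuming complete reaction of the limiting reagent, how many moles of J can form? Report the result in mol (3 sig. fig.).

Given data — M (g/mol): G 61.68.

10.3 mol

n(D) = 20.60 mol
n(G) = 1070 / 61.68 = 17.35 mol
n/ν for D = 20.60/4 = 5.150
n/ν for G = 17.35/3 = 5.783
Smallest n/ν is D → limiting reagent.
n(J) = (2/4) × 20.60 = 10.30 mol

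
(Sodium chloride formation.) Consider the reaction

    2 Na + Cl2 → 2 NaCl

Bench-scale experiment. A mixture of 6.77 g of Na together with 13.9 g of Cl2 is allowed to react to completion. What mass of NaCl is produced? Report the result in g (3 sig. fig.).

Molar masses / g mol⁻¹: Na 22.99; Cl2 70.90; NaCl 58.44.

n(Na) = 6.770 / 22.99 = 0.2945 mol
n(Cl2) = 13.90 / 70.90 = 0.1961 mol
n/ν → Na: 0.1473, Cl2: 0.1961; Na is limiting.
n(NaCl) = (2/2) × 0.2945 = 0.2945 mol
mass = 0.2945 × 58.44 = 17.21 g

17.2 g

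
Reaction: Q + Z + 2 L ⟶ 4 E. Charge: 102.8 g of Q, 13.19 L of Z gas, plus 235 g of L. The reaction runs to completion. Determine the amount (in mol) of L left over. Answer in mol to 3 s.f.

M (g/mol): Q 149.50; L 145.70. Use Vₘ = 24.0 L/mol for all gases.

0.514 mol

n(Q) = 102.8 / 149.50 = 0.6876 mol
n(Z) = 13.19 / 24.0 = 0.5496 mol
n(L) = 235.0 / 145.70 = 1.613 mol
n/ν for Q = 0.6876/1 = 0.6876
n/ν for Z = 0.5496/1 = 0.5496
n/ν for L = 1.613/2 = 0.8065
Smallest n/ν is Z → limiting reagent.
L consumed = (2/1) × 0.5496 = 1.099 mol
L remaining = 1.613 − 1.099 = 0.5140 mol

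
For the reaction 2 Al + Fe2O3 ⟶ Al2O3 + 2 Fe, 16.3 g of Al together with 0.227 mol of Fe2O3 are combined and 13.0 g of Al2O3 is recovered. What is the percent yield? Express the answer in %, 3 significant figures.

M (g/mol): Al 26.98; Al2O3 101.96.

56.2 %

n(Al) = 16.30 / 26.98 = 0.6042 mol
n(Fe2O3) = 0.2270 mol
n/ν → Al: 0.3021, Fe2O3: 0.2270; Fe2O3 is limiting.
theoretical n(Al2O3) = (1/1) × 0.2270 = 0.2270 mol → 23.14 g
% yield = 13.0 / 23.14 × 100 = 56.18 %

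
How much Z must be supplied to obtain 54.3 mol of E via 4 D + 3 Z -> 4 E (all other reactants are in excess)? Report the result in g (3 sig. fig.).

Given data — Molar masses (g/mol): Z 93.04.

3790 g

n(E) = 54.30 mol
n(Z) = (3/4) × 54.30 = 40.73 mol
mass = 40.73 × 93.04 = 3790 g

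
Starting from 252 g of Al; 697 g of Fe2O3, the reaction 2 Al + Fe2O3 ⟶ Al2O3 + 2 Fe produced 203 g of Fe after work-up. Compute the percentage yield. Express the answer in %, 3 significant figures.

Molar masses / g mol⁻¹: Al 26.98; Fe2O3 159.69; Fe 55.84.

n(Al) = 252.0 / 26.98 = 9.340 mol
n(Fe2O3) = 697.0 / 159.69 = 4.365 mol
n/ν for Al = 9.340/2 = 4.670
n/ν for Fe2O3 = 4.365/1 = 4.365
Smallest n/ν is Fe2O3 → limiting reagent.
theoretical n(Fe) = (2/1) × 4.365 = 8.730 mol → 487.5 g
% yield = 203 / 487.5 × 100 = 41.64 %

41.6 %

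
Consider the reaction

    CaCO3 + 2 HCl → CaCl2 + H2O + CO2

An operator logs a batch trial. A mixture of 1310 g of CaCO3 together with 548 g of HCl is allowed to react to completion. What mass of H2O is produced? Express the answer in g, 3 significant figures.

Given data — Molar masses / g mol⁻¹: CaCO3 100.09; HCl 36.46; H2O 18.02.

135 g

n(CaCO3) = 1310 / 100.09 = 13.09 mol
n(HCl) = 548.0 / 36.46 = 15.03 mol
n/ν → CaCO3: 13.09, HCl: 7.515; HCl is limiting.
n(H2O) = (1/2) × 15.03 = 7.515 mol
mass = 7.515 × 18.02 = 135.4 g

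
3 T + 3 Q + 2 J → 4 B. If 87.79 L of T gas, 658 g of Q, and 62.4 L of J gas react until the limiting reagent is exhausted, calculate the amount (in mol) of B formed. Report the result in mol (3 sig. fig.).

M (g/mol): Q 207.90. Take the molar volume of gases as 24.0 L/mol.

n(T) = 87.79 / 24.0 = 3.658 mol
n(Q) = 658.0 / 207.90 = 3.165 mol
n(J) = 62.40 / 24.0 = 2.600 mol
n/ν → T: 1.219, Q: 1.055, J: 1.300; Q is limiting.
n(B) = (4/3) × 3.165 = 4.220 mol

4.22 mol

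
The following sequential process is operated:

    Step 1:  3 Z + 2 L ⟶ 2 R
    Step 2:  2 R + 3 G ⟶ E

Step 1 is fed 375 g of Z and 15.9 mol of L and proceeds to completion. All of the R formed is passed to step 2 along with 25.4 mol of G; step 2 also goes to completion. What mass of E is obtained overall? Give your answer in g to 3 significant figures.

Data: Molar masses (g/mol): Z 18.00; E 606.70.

4210 g

Step 1:
n(Z) = 375.0 / 18.00 = 20.83 mol
n(L) = 15.90 mol
n/ν for Z = 20.83/3 = 6.943
n/ν for L = 15.90/2 = 7.950
Smallest n/ν is Z → limiting reagent.
n(R) produced = (2/3) × 20.83 = 13.89 mol
Step 2:
n(R) available = 13.89 mol
n(G) = 25.40 mol
n/ν for R = 13.89/2 = 6.945
n/ν for G = 25.40/3 = 8.467
Smallest n/ν is R → limiting reagent.
n(E) = (1/2) × 13.89 = 6.945 mol
mass = 6.945 × 606.70 = 4214 g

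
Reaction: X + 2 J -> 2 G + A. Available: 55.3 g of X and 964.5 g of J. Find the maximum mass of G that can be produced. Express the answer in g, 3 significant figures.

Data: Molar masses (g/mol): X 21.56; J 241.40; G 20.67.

n(X) = 55.30 / 21.56 = 2.565 mol
n(J) = 964.5 / 241.40 = 3.995 mol
n/ν → X: 2.565, J: 1.998; J is limiting.
n(G) = (2/2) × 3.995 = 3.995 mol
mass = 3.995 × 20.67 = 82.58 g

82.6 g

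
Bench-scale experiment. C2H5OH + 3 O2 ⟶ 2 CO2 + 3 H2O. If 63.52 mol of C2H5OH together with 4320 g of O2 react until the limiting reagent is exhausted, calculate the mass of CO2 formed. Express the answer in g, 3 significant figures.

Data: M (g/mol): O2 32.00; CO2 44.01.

3960 g

n(C2H5OH) = 63.52 mol
n(O2) = 4320 / 32.00 = 135.0 mol
n/ν → C2H5OH: 63.52, O2: 45.00; O2 is limiting.
n(CO2) = (2/3) × 135.0 = 90.00 mol
mass = 90.00 × 44.01 = 3961 g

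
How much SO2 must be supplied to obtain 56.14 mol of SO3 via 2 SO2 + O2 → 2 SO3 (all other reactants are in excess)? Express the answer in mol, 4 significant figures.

n(SO3) = 56.14 mol
n(SO2) = (2/2) × 56.14 = 56.14 mol

56.14 mol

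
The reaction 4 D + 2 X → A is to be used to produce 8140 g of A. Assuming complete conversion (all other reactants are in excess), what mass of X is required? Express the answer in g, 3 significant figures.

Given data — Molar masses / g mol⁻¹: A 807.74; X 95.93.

1930 g

n(A) = 8140 / 807.74 = 10.08 mol
n(X) = (2/1) × 10.08 = 20.16 mol
mass = 20.16 × 95.93 = 1934 g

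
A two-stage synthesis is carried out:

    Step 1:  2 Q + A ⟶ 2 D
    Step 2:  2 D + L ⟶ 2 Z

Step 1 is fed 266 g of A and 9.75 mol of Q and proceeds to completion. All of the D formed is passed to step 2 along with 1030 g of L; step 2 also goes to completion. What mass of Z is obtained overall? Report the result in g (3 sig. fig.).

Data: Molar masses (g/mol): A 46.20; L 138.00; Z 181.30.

Step 1:
n(A) = 266.0 / 46.20 = 5.758 mol
n(Q) = 9.750 mol
n/ν → A: 5.758, Q: 4.875; Q is limiting.
n(D) produced = (2/2) × 9.750 = 9.750 mol
Step 2:
n(D) available = 9.750 mol
n(L) = 1030 / 138.00 = 7.464 mol
n/ν → D: 4.875, L: 7.464; D is limiting.
n(Z) = (2/2) × 9.750 = 9.750 mol
mass = 9.750 × 181.30 = 1768 g

1770 g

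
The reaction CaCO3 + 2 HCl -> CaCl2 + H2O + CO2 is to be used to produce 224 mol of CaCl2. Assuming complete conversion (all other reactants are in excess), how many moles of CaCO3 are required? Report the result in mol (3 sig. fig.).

n(CaCl2) = 224.0 mol
n(CaCO3) = (1/1) × 224.0 = 224.0 mol

224 mol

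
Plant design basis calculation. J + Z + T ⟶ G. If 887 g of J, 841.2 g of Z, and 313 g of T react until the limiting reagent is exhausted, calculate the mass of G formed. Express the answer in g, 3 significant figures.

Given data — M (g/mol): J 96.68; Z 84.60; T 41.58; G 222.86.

n(J) = 887.0 / 96.68 = 9.175 mol
n(Z) = 841.2 / 84.60 = 9.943 mol
n(T) = 313.0 / 41.58 = 7.528 mol
n/ν → J: 9.175, Z: 9.943, T: 7.528; T is limiting.
n(G) = (1/1) × 7.528 = 7.528 mol
mass = 7.528 × 222.86 = 1678 g

1680 g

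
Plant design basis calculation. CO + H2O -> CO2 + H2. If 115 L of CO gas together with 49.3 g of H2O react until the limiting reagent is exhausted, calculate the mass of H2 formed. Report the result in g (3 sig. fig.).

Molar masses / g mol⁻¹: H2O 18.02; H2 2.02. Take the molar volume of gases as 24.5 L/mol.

5.53 g

n(CO) = 115.0 / 24.5 = 4.694 mol
n(H2O) = 49.30 / 18.02 = 2.736 mol
n/ν → CO: 4.694, H2O: 2.736; H2O is limiting.
n(H2) = (1/1) × 2.736 = 2.736 mol
mass = 2.736 × 2.02 = 5.527 g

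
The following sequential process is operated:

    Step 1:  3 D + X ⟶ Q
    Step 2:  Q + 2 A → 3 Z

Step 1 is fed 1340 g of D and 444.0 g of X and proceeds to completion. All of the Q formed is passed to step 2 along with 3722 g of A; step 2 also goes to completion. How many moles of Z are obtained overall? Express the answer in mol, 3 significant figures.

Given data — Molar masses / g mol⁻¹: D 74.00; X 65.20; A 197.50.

Step 1:
n(D) = 1340 / 74.00 = 18.11 mol
n(X) = 444.0 / 65.20 = 6.810 mol
n/ν for D = 18.11/3 = 6.037
n/ν for X = 6.810/1 = 6.810
Smallest n/ν is D → limiting reagent.
n(Q) produced = (1/3) × 18.11 = 6.037 mol
Step 2:
n(Q) available = 6.037 mol
n(A) = 3722 / 197.50 = 18.85 mol
n/ν for Q = 6.037/1 = 6.037
n/ν for A = 18.85/2 = 9.425
Smallest n/ν is Q → limiting reagent.
n(Z) = (3/1) × 6.037 = 18.11 mol

18.1 mol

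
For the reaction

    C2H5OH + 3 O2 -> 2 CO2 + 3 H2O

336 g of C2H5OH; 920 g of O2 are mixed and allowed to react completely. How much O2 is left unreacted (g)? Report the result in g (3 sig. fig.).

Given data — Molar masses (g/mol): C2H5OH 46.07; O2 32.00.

220 g

n(C2H5OH) = 336.0 / 46.07 = 7.293 mol
n(O2) = 920.0 / 32.00 = 28.75 mol
n/ν for C2H5OH = 7.293/1 = 7.293
n/ν for O2 = 28.75/3 = 9.583
Smallest n/ν is C2H5OH → limiting reagent.
O2 consumed = (3/1) × 7.293 = 21.88 mol
O2 remaining = 28.75 − 21.88 = 6.870 mol
mass = 6.870 × 32.00 = 219.8 g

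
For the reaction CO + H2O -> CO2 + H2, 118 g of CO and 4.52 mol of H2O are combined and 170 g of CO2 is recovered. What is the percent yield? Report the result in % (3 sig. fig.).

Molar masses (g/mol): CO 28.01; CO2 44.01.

91.7 %

n(CO) = 118.0 / 28.01 = 4.213 mol
n(H2O) = 4.520 mol
n/ν for CO = 4.213/1 = 4.213
n/ν for H2O = 4.520/1 = 4.520
Smallest n/ν is CO → limiting reagent.
theoretical n(CO2) = (1/1) × 4.213 = 4.213 mol → 185.4 g
% yield = 170 / 185.4 × 100 = 91.69 %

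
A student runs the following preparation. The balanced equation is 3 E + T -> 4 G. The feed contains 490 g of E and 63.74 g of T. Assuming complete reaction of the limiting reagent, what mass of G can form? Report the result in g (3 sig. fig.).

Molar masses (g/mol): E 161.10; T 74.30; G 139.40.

478 g

n(E) = 490.0 / 161.10 = 3.042 mol
n(T) = 63.74 / 74.30 = 0.8579 mol
n/ν for E = 3.042/3 = 1.014
n/ν for T = 0.8579/1 = 0.8579
Smallest n/ν is T → limiting reagent.
n(G) = (4/1) × 0.8579 = 3.432 mol
mass = 3.432 × 139.40 = 478.4 g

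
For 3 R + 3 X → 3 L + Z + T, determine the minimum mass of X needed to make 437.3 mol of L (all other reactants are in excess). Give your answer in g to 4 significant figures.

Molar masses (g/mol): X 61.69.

n(L) = 437.3 mol
n(X) = (3/3) × 437.3 = 437.3 mol
mass = 437.3 × 61.69 = 26980 g

26980 g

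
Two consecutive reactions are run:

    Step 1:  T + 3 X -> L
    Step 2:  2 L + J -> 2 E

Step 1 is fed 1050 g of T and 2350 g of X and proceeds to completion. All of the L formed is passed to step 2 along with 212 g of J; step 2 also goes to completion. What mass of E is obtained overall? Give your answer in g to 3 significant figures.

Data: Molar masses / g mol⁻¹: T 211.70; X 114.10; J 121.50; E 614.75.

Step 1:
n(T) = 1050 / 211.70 = 4.960 mol
n(X) = 2350 / 114.10 = 20.60 mol
n/ν for T = 4.960/1 = 4.960
n/ν for X = 20.60/3 = 6.867
Smallest n/ν is T → limiting reagent.
n(L) produced = (1/1) × 4.960 = 4.960 mol
Step 2:
n(L) available = 4.960 mol
n(J) = 212.0 / 121.50 = 1.745 mol
n/ν for L = 4.960/2 = 2.480
n/ν for J = 1.745/1 = 1.745
Smallest n/ν is J → limiting reagent.
n(E) = (2/1) × 1.745 = 3.490 mol
mass = 3.490 × 614.75 = 2145 g

2150 g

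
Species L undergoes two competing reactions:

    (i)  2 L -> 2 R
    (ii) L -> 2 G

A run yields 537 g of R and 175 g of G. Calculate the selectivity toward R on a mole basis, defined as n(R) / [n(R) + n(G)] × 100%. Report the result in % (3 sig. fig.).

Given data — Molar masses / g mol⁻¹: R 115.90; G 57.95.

n(R) = 537 / 115.90 = 4.633 mol
n(G) = 175 / 57.95 = 3.020 mol
selectivity = 4.633/(4.633+3.020) × 100 = 60.54 %

60.5 %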